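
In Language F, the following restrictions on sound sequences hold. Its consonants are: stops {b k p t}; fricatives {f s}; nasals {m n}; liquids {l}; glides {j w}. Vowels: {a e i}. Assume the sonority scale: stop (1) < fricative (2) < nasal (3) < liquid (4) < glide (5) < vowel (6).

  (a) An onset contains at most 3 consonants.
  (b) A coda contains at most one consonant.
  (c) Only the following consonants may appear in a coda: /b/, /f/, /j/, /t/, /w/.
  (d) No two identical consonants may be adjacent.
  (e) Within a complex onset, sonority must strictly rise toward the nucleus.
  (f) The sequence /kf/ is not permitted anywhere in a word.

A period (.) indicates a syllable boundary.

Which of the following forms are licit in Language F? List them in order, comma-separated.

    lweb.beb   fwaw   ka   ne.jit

lweb.beb — violates constraint (d): adjacent identical consonants /bb/ → illicit
fwaw — σ1 onset /fw/ (2→5 rises), coda /w/ ok → licit
ka — σ1 onset /k/, coda /∅/ ok → licit
ne.jit — σ1 onset /n/, coda /∅/ ok; σ2 onset /j/, coda /t/ ok → licit

fwaw, ka, ne.jit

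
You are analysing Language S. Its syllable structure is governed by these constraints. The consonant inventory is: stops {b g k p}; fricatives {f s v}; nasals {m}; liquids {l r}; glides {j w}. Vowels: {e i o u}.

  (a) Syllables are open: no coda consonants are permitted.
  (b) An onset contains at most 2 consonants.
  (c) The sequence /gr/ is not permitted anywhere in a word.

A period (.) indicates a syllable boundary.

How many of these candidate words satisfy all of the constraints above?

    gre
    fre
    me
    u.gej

gre — violates constraint (c): contains banned sequence /gr/ → ill-formed
fre — σ1 onset /fr/ (2C), coda /∅/ ok → well-formed
me — σ1 onset /m/, coda /∅/ ok → well-formed
u.gej — violates constraint (a): syllable 2 coda /j/ has 1 consonant (> 0) → ill-formed
Well-formed: fre, me → 2.

2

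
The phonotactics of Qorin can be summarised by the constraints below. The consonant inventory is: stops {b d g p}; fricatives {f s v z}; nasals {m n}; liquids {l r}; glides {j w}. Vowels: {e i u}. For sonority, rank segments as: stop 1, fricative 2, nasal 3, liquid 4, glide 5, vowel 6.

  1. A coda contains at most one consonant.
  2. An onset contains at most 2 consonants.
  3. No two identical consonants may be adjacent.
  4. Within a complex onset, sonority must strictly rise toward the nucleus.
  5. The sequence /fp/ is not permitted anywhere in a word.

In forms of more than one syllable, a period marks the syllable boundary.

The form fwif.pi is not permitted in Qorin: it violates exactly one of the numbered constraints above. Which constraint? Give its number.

fwif.pi: contains banned sequence /fp/.
This is a violation of constraint 5: "The sequence /fp/ is not permitted anywhere in a word."
The remaining constraints (1, 2, 3, 4) are satisfied.

5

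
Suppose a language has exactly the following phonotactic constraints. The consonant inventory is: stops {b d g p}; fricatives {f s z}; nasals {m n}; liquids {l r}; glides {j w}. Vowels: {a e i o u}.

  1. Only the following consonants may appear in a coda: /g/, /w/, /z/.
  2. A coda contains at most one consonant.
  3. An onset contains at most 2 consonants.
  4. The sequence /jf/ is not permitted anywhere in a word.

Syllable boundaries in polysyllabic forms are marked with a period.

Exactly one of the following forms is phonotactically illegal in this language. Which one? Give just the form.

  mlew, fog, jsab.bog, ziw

jsab.bog

mlew — σ1 onset /ml/ (2C), coda /w/ ok → phonotactically legal
fog — σ1 onset /f/, coda /g/ ok → phonotactically legal
jsab.bog — violates constraint 1: syllable 1 coda contains /b/, which is not a licensed coda consonant → phonotactically illegal
ziw — σ1 onset /z/, coda /w/ ok → phonotactically legal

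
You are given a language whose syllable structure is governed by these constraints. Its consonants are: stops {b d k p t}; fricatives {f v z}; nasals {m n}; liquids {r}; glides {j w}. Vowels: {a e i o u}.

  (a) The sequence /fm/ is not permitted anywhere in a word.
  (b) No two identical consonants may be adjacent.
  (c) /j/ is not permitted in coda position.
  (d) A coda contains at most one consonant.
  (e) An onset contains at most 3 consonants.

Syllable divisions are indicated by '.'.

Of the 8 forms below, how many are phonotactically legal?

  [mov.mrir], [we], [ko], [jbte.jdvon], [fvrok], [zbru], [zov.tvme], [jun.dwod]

8

[mov.mrir] — σ1 onset /m/, coda /v/ ok; σ2 onset /mr/ (2C), coda /r/ ok → phonotactically legal
[we] — σ1 onset /w/, coda /∅/ ok → phonotactically legal
[ko] — σ1 onset /k/, coda /∅/ ok → phonotactically legal
[jbte.jdvon] — σ1 onset /jbt/ (3C), coda /∅/ ok; σ2 onset /jdv/ (3C), coda /n/ ok → phonotactically legal
[fvrok] — σ1 onset /fvr/ (3C), coda /k/ ok → phonotactically legal
[zbru] — σ1 onset /zbr/ (3C), coda /∅/ ok → phonotactically legal
[zov.tvme] — σ1 onset /z/, coda /v/ ok; σ2 onset /tvm/ (3C), coda /∅/ ok → phonotactically legal
[jun.dwod] — σ1 onset /j/, coda /n/ ok; σ2 onset /dw/ (2C), coda /d/ ok → phonotactically legal
Phonotactically legal: [mov.mrir], [we], [ko], [jbte.jdvon], [fvrok], [zbru], [zov.tvme], [jun.dwod] → 8.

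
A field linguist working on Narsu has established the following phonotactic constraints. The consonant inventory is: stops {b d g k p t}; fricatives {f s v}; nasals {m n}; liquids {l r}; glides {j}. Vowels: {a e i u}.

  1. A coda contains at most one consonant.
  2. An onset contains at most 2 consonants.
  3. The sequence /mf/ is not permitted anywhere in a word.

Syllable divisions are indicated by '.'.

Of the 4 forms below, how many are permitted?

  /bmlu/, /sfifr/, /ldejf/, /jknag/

/bmlu/ — violates constraint 2: syllable 1 onset /bml/ has 3 consonants (> 2) → not permitted
/sfifr/ — violates constraint 1: syllable 1 coda /fr/ has 2 consonants (> 1) → not permitted
/ldejf/ — violates constraint 1: syllable 1 coda /jf/ has 2 consonants (> 1) → not permitted
/jknag/ — violates constraint 2: syllable 1 onset /jkn/ has 3 consonants (> 2) → not permitted
No form is permitted → 0.

0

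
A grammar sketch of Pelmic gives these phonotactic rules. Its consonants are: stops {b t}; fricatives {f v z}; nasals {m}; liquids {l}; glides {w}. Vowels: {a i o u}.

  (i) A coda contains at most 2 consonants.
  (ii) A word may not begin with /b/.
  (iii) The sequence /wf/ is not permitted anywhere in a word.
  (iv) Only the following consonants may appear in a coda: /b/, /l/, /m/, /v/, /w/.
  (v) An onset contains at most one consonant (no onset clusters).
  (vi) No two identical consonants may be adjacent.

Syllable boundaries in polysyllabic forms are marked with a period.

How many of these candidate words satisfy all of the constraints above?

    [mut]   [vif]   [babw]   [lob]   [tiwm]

[mut] — violates constraint (iv): syllable 1 coda contains /t/, which is not a licensed coda consonant → illicit
[vif] — violates constraint (iv): syllable 1 coda contains /f/, which is not a licensed coda consonant → illicit
[babw] — violates constraint (ii): word begins with /b/ → illicit
[lob] — σ1 onset /l/, coda /b/ ok → licit
[tiwm] — σ1 onset /t/, coda /wm/ (2C) ok → licit
Licit: [lob], [tiwm] → 2.

2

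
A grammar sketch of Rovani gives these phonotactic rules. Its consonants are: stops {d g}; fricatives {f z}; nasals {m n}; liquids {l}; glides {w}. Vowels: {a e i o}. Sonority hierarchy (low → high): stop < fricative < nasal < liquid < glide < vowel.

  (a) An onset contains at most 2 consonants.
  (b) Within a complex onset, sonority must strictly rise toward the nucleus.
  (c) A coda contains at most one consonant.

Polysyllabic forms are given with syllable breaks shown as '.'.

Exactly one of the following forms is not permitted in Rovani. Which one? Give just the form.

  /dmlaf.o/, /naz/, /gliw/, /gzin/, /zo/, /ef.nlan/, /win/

/dmlaf.o/

/dmlaf.o/ — violates constraint (a): syllable 1 onset /dml/ has 3 consonants (> 2) → not permitted
/naz/ — σ1 onset /n/, coda /z/ ok → permitted
/gliw/ — σ1 onset /gl/ (1→4 rises), coda /w/ ok → permitted
/gzin/ — σ1 onset /gz/ (1→2 rises), coda /n/ ok → permitted
/zo/ — σ1 onset /z/, coda /∅/ ok → permitted
/ef.nlan/ — σ1 onset /∅/, coda /f/ ok; σ2 onset /nl/ (3→4 rises), coda /n/ ok → permitted
/win/ — σ1 onset /w/, coda /n/ ok → permitted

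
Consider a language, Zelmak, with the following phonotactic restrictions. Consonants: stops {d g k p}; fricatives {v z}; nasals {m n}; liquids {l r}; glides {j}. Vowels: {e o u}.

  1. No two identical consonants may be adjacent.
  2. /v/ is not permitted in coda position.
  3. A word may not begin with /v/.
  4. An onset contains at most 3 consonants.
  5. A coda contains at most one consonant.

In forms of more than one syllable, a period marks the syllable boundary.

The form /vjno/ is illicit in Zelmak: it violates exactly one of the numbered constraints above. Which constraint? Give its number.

3

/vjno/: word begins with /v/.
This is a violation of constraint 3: "A word may not begin with /v/."
The remaining constraints (1, 2, 4, 5) are satisfied.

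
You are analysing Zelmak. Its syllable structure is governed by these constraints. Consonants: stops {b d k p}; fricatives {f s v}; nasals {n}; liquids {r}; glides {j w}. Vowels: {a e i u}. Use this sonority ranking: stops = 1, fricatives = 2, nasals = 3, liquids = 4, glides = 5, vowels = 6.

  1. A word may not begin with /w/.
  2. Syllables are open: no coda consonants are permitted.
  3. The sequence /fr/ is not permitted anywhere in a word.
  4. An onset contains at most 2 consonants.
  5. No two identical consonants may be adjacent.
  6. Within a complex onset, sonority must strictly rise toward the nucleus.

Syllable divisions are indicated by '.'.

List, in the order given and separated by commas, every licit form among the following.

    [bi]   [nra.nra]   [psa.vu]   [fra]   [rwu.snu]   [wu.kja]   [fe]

[bi] — σ1 onset /b/, coda /∅/ ok → licit
[nra.nra] — σ1 onset /nr/ (3→4 rises), coda /∅/ ok; σ2 onset /nr/ (3→4 rises), coda /∅/ ok → licit
[psa.vu] — σ1 onset /ps/ (1→2 rises), coda /∅/ ok; σ2 onset /v/, coda /∅/ ok → licit
[fra] — violates constraint 3: contains banned sequence /fr/ → illicit
[rwu.snu] — σ1 onset /rw/ (4→5 rises), coda /∅/ ok; σ2 onset /sn/ (2→3 rises), coda /∅/ ok → licit
[wu.kja] — violates constraint 1: word begins with /w/ → illicit
[fe] — σ1 onset /f/, coda /∅/ ok → licit

[bi], [nra.nra], [psa.vu], [rwu.snu], [fe]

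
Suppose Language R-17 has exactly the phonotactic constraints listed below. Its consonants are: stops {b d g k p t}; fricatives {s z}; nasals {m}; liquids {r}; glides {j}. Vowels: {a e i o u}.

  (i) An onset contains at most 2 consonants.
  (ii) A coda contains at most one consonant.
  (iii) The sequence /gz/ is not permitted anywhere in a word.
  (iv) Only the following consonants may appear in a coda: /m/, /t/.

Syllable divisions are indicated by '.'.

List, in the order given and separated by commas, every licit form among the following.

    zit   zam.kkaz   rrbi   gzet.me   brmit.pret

zit — σ1 onset /z/, coda /t/ ok → licit
zam.kkaz — violates constraint (iv): syllable 2 coda contains /z/, which is not a licensed coda consonant → illicit
rrbi — violates constraint (i): syllable 1 onset /rrb/ has 3 consonants (> 2) → illicit
gzet.me — violates constraint (iii): contains banned sequence /gz/ → illicit
brmit.pret — violates constraint (i): syllable 1 onset /brm/ has 3 consonants (> 2) → illicit

zit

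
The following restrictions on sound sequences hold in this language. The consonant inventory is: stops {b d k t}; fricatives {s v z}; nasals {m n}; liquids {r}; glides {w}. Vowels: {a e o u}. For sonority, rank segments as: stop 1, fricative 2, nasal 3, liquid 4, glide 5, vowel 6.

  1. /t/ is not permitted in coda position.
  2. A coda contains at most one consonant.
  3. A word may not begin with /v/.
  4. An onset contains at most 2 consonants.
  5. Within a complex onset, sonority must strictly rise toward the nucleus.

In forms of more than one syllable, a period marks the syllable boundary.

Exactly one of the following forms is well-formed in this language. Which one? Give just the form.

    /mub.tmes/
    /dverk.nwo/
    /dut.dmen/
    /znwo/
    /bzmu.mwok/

/mub.tmes/

/mub.tmes/ — σ1 onset /m/, coda /b/ ok; σ2 onset /tm/ (1→3 rises), coda /s/ ok → well-formed
/dverk.nwo/ — violates constraint 2: syllable 1 coda /rk/ has 2 consonants (> 1) → ill-formed
/dut.dmen/ — violates constraint 1: syllable 1 coda contains /t/ → ill-formed
/znwo/ — violates constraint 4: syllable 1 onset /znw/ has 3 consonants (> 2) → ill-formed
/bzmu.mwok/ — violates constraint 4: syllable 1 onset /bzm/ has 3 consonants (> 2) → ill-formed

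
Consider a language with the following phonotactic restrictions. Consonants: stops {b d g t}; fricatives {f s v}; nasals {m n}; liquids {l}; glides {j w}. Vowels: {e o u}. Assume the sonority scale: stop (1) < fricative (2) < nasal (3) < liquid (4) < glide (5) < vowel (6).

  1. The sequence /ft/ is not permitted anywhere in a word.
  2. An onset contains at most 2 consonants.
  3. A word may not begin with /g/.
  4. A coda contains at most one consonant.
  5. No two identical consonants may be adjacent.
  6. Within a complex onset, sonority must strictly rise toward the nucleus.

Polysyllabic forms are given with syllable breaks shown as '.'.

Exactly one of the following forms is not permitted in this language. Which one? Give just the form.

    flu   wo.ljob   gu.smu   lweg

flu — σ1 onset /fl/ (2→4 rises), coda /∅/ ok → permitted
wo.ljob — σ1 onset /w/, coda /∅/ ok; σ2 onset /lj/ (4→5 rises), coda /b/ ok → permitted
gu.smu — violates constraint 3: word begins with /g/ → not permitted
lweg — σ1 onset /lw/ (4→5 rises), coda /g/ ok → permitted

gu.smu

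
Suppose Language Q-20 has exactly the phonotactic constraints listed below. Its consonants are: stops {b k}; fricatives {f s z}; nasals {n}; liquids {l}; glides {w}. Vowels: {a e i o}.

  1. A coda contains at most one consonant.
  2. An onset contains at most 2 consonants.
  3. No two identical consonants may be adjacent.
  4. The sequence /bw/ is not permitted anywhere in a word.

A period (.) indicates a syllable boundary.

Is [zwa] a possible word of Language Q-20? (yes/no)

[zwa] — σ1 onset /zw/ (2C), coda /∅/ ok → licit

yes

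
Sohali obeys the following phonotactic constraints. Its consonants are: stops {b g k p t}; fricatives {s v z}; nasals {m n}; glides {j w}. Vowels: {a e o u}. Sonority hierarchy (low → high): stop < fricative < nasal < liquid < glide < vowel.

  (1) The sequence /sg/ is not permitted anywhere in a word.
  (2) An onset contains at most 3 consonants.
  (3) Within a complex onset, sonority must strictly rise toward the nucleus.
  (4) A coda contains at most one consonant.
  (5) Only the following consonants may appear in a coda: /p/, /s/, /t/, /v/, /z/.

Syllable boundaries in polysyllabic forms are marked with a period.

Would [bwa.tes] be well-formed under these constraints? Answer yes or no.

yes

[bwa.tes] — σ1 onset /bw/ (1→5 rises), coda /∅/ ok; σ2 onset /t/, coda /s/ ok → well-formed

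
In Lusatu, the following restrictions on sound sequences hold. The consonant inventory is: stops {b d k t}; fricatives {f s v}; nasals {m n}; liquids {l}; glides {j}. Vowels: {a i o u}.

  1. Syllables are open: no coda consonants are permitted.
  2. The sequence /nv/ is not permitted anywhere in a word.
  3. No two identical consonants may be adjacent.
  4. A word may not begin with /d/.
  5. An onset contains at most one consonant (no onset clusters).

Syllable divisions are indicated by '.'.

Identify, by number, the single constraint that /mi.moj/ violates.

/mi.moj/: syllable 2 coda /j/ has 1 consonant (> 0).
This is a violation of constraint 1: "Syllables are open: no coda consonants are permitted."
The remaining constraints (2, 3, 4, 5) are satisfied.

1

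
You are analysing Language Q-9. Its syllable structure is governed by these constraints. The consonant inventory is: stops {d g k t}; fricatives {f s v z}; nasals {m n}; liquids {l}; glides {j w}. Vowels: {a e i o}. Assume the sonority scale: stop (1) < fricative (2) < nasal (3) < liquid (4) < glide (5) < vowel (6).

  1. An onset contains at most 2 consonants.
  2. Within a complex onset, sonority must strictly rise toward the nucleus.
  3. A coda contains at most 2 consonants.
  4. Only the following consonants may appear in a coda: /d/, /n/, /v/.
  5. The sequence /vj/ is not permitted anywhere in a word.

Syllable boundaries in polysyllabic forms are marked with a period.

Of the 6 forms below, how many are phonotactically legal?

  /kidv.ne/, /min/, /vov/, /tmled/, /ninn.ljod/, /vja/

/kidv.ne/ — σ1 onset /k/, coda /dv/ (2C) ok; σ2 onset /n/, coda /∅/ ok → phonotactically legal
/min/ — σ1 onset /m/, coda /n/ ok → phonotactically legal
/vov/ — σ1 onset /v/, coda /v/ ok → phonotactically legal
/tmled/ — violates constraint 1: syllable 1 onset /tml/ has 3 consonants (> 2) → phonotactically illegal
/ninn.ljod/ — σ1 onset /n/, coda /nn/ (2C) ok; σ2 onset /lj/ (4→5 rises), coda /d/ ok → phonotactically legal
/vja/ — violates constraint 5: contains banned sequence /vj/ → phonotactically illegal
Phonotactically legal: /kidv.ne/, /min/, /vov/, /ninn.ljod/ → 4.

4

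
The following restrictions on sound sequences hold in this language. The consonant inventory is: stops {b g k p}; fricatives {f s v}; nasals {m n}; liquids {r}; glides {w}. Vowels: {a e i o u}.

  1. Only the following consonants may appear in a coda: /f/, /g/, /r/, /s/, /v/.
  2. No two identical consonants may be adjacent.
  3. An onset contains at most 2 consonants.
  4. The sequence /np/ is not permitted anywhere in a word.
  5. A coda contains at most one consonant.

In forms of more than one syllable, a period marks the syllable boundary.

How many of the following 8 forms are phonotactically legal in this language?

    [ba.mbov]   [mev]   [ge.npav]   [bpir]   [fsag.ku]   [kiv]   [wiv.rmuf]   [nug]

[ba.mbov] — σ1 onset /b/, coda /∅/ ok; σ2 onset /mb/ (2C), coda /v/ ok → phonotactically legal
[mev] — σ1 onset /m/, coda /v/ ok → phonotactically legal
[ge.npav] — violates constraint 4: contains banned sequence /np/ → phonotactically illegal
[bpir] — σ1 onset /bp/ (2C), coda /r/ ok → phonotactically legal
[fsag.ku] — σ1 onset /fs/ (2C), coda /g/ ok; σ2 onset /k/, coda /∅/ ok → phonotactically legal
[kiv] — σ1 onset /k/, coda /v/ ok → phonotactically legal
[wiv.rmuf] — σ1 onset /w/, coda /v/ ok; σ2 onset /rm/ (2C), coda /f/ ok → phonotactically legal
[nug] — σ1 onset /n/, coda /g/ ok → phonotactically legal
Phonotactically legal: [ba.mbov], [mev], [bpir], [fsag.ku], [kiv], [wiv.rmuf], [nug] → 7.

7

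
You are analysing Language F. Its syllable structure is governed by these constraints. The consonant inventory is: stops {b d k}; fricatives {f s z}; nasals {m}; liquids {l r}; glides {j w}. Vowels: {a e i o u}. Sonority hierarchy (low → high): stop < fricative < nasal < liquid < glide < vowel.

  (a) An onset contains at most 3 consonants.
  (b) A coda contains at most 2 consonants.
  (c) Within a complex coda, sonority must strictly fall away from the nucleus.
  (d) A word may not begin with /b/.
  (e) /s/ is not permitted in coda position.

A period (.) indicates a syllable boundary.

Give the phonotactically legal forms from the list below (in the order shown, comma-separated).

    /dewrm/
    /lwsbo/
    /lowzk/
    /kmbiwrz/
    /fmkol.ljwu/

/fmkol.ljwu/

/dewrm/ — violates constraint (b): syllable 1 coda /wrm/ has 3 consonants (> 2) → phonotactically illegal
/lwsbo/ — violates constraint (a): syllable 1 onset /lwsb/ has 4 consonants (> 3) → phonotactically illegal
/lowzk/ — violates constraint (b): syllable 1 coda /wzk/ has 3 consonants (> 2) → phonotactically illegal
/kmbiwrz/ — violates constraint (b): syllable 1 coda /wrz/ has 3 consonants (> 2) → phonotactically illegal
/fmkol.ljwu/ — σ1 onset /fmk/ (3C), coda /l/ ok; σ2 onset /ljw/ (3C), coda /∅/ ok → phonotactically legal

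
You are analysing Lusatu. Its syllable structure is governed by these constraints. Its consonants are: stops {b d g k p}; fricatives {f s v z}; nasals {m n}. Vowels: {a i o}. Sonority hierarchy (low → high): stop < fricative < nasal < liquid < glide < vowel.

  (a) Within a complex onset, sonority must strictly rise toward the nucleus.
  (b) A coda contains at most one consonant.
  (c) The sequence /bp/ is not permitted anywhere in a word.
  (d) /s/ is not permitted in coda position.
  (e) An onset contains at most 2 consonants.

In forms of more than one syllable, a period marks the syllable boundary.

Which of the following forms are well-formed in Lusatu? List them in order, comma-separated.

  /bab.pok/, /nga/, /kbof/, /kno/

/bab.pok/ — violates constraint (c): contains banned sequence /bp/ → ill-formed
/nga/ — violates constraint (a): syllable 1 onset /ng/: /n/ (nasal, 3) → /g/ (stop, 1) does not rise → ill-formed
/kbof/ — violates constraint (a): syllable 1 onset /kb/: /k/ (stop, 1) → /b/ (stop, 1) does not rise → ill-formed
/kno/ — σ1 onset /kn/ (1→3 rises), coda /∅/ ok → well-formed

/kno/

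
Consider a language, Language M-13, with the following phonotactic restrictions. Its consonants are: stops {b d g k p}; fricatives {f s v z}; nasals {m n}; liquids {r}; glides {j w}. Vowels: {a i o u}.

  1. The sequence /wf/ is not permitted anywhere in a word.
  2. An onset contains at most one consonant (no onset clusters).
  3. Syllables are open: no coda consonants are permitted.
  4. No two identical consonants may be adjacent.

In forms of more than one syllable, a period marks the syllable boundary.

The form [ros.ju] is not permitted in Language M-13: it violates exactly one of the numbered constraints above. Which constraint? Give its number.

[ros.ju]: syllable 1 coda /s/ has 1 consonant (> 0).
This is a violation of constraint 3: "Syllables are open: no coda consonants are permitted."
The remaining constraints (1, 2, 4) are satisfied.

3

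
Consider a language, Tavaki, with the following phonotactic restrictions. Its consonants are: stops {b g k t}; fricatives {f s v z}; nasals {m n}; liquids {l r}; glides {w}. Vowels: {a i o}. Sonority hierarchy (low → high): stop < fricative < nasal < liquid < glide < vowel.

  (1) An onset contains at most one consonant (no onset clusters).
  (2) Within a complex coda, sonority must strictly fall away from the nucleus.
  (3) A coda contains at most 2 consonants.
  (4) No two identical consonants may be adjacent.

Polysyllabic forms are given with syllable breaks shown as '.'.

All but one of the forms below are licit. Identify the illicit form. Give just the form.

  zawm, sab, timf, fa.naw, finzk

finzk

zawm — σ1 onset /z/, coda /wm/ (5→3 falls) ok → licit
sab — σ1 onset /s/, coda /b/ ok → licit
timf — σ1 onset /t/, coda /mf/ (3→2 falls) ok → licit
fa.naw — σ1 onset /f/, coda /∅/ ok; σ2 onset /n/, coda /w/ ok → licit
finzk — violates constraint 3: syllable 1 coda /nzk/ has 3 consonants (> 2) → illicit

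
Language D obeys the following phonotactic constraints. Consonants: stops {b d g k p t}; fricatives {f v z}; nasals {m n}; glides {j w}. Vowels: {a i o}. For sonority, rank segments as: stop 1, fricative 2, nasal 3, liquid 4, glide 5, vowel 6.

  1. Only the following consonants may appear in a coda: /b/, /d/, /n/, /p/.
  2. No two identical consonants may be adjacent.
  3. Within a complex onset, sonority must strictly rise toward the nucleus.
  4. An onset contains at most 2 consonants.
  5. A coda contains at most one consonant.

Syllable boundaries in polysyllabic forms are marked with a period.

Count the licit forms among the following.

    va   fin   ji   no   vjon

va — σ1 onset /v/, coda /∅/ ok → licit
fin — σ1 onset /f/, coda /n/ ok → licit
ji — σ1 onset /j/, coda /∅/ ok → licit
no — σ1 onset /n/, coda /∅/ ok → licit
vjon — σ1 onset /vj/ (2→5 rises), coda /n/ ok → licit
Licit: va, fin, ji, no, vjon → 5.

5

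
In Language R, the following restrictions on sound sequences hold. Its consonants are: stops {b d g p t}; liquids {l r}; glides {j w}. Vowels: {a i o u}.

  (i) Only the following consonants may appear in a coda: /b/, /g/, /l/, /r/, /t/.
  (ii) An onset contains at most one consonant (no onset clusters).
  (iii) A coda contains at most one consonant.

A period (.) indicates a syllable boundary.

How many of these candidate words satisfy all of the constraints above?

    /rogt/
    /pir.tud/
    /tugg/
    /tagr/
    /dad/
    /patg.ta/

/rogt/ — violates constraint (iii): syllable 1 coda /gt/ has 2 consonants (> 1) → illicit
/pir.tud/ — violates constraint (i): syllable 2 coda contains /d/, which is not a licensed coda consonant → illicit
/tugg/ — violates constraint (iii): syllable 1 coda /gg/ has 2 consonants (> 1) → illicit
/tagr/ — violates constraint (iii): syllable 1 coda /gr/ has 2 consonants (> 1) → illicit
/dad/ — violates constraint (i): syllable 1 coda contains /d/, which is not a licensed coda consonant → illicit
/patg.ta/ — violates constraint (iii): syllable 1 coda /tg/ has 2 consonants (> 1) → illicit
No form is licit → 0.

0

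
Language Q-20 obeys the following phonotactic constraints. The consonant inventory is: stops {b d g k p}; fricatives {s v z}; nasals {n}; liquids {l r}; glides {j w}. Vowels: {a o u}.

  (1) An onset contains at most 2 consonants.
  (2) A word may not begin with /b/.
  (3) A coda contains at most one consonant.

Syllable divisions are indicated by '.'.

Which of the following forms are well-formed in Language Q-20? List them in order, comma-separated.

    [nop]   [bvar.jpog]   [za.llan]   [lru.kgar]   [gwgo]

[nop], [za.llan], [lru.kgar]

[nop] — σ1 onset /n/, coda /p/ ok → well-formed
[bvar.jpog] — violates constraint 2: word begins with /b/ → ill-formed
[za.llan] — σ1 onset /z/, coda /∅/ ok; σ2 onset /ll/ (2C), coda /n/ ok → well-formed
[lru.kgar] — σ1 onset /lr/ (2C), coda /∅/ ok; σ2 onset /kg/ (2C), coda /r/ ok → well-formed
[gwgo] — violates constraint 1: syllable 1 onset /gwg/ has 3 consonants (> 2) → ill-formed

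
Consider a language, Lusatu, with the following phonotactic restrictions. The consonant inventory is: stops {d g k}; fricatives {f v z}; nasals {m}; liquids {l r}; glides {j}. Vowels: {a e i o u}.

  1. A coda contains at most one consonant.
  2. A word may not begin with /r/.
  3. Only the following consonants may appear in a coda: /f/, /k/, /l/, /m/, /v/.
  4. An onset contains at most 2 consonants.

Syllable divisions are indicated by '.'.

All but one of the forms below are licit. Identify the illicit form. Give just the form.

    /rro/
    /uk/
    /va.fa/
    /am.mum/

/rro/ — violates constraint 2: word begins with /r/ → illicit
/uk/ — σ1 onset /∅/, coda /k/ ok → licit
/va.fa/ — σ1 onset /v/, coda /∅/ ok; σ2 onset /f/, coda /∅/ ok → licit
/am.mum/ — σ1 onset /∅/, coda /m/ ok; σ2 onset /m/, coda /m/ ok → licit

/rro/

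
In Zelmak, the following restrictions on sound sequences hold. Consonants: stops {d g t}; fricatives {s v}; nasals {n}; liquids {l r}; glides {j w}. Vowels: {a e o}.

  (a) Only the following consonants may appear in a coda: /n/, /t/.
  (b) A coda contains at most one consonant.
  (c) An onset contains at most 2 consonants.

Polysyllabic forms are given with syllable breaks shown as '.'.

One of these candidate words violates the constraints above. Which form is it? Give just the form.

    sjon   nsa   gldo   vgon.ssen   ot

gldo

sjon — σ1 onset /sj/ (2C), coda /n/ ok → phonotactically legal
nsa — σ1 onset /ns/ (2C), coda /∅/ ok → phonotactically legal
gldo — violates constraint (c): syllable 1 onset /gld/ has 3 consonants (> 2) → phonotactically illegal
vgon.ssen — σ1 onset /vg/ (2C), coda /n/ ok; σ2 onset /ss/ (2C), coda /n/ ok → phonotactically legal
ot — σ1 onset /∅/, coda /t/ ok → phonotactically legal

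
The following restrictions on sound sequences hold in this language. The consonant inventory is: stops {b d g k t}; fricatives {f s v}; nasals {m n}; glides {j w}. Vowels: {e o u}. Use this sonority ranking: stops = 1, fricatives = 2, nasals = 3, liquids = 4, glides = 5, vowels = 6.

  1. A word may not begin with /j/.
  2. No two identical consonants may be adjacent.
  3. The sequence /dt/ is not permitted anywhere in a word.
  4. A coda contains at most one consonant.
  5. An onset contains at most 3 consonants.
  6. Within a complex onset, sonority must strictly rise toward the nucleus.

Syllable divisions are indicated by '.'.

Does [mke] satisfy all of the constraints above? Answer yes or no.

no

[mke] — violates constraint 6: syllable 1 onset /mk/: /m/ (nasal, 3) → /k/ (stop, 1) does not rise → illicit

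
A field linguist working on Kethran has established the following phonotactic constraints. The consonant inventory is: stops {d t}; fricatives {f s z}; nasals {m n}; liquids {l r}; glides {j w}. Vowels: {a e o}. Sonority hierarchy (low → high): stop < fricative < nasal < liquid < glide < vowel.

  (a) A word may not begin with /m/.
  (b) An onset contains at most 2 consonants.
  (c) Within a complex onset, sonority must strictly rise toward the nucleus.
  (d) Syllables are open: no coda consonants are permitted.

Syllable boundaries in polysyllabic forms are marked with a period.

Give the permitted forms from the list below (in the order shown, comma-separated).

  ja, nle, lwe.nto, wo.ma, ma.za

ja — σ1 onset /j/, coda /∅/ ok → permitted
nle — σ1 onset /nl/ (3→4 rises), coda /∅/ ok → permitted
lwe.nto — violates constraint (c): syllable 2 onset /nt/: /n/ (nasal, 3) → /t/ (stop, 1) does not rise → not permitted
wo.ma — σ1 onset /w/, coda /∅/ ok; σ2 onset /m/, coda /∅/ ok → permitted
ma.za — violates constraint (a): word begins with /m/ → not permitted

ja, nle, wo.ma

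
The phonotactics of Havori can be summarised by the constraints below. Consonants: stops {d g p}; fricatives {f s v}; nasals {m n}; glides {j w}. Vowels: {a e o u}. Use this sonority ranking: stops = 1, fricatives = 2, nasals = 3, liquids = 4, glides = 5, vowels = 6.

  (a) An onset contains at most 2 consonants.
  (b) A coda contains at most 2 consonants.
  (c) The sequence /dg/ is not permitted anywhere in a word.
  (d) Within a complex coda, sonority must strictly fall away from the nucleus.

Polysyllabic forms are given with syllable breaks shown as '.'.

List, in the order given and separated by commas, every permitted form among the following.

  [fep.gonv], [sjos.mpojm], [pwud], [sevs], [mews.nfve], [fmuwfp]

[fep.gonv] — σ1 onset /f/, coda /p/ ok; σ2 onset /g/, coda /nv/ (3→2 falls) ok → permitted
[sjos.mpojm] — σ1 onset /sj/ (2C), coda /s/ ok; σ2 onset /mp/ (2C), coda /jm/ (5→3 falls) ok → permitted
[pwud] — σ1 onset /pw/ (2C), coda /d/ ok → permitted
[sevs] — violates constraint (d): syllable 1 coda /vs/: /v/ (fricative, 2) → /s/ (fricative, 2) does not fall → not permitted
[mews.nfve] — violates constraint (a): syllable 2 onset /nfv/ has 3 consonants (> 2) → not permitted
[fmuwfp] — violates constraint (b): syllable 1 coda /wfp/ has 3 consonants (> 2) → not permitted

[fep.gonv], [sjos.mpojm], [pwud]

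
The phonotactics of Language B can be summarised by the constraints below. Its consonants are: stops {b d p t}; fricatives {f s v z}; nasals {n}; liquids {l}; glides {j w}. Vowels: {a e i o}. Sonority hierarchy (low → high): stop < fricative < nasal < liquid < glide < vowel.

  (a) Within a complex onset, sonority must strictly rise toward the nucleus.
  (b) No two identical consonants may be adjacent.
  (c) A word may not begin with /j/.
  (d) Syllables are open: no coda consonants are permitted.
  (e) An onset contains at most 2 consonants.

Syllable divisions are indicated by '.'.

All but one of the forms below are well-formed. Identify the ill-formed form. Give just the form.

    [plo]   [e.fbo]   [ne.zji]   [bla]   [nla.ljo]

[e.fbo]

[plo] — σ1 onset /pl/ (1→4 rises), coda /∅/ ok → well-formed
[e.fbo] — violates constraint (a): syllable 2 onset /fb/: /f/ (fricative, 2) → /b/ (stop, 1) does not rise → ill-formed
[ne.zji] — σ1 onset /n/, coda /∅/ ok; σ2 onset /zj/ (2→5 rises), coda /∅/ ok → well-formed
[bla] — σ1 onset /bl/ (1→4 rises), coda /∅/ ok → well-formed
[nla.ljo] — σ1 onset /nl/ (3→4 rises), coda /∅/ ok; σ2 onset /lj/ (4→5 rises), coda /∅/ ok → well-formed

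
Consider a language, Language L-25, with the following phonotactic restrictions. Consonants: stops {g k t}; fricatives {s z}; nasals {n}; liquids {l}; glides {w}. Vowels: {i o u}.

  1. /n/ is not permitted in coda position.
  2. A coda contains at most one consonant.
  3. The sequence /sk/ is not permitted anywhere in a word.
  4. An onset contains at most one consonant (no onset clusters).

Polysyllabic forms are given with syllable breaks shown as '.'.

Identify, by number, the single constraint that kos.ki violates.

3

kos.ki: contains banned sequence /sk/.
This is a violation of constraint 3: "The sequence /sk/ is not permitted anywhere in a word."
The remaining constraints (1, 2, 4) are satisfied.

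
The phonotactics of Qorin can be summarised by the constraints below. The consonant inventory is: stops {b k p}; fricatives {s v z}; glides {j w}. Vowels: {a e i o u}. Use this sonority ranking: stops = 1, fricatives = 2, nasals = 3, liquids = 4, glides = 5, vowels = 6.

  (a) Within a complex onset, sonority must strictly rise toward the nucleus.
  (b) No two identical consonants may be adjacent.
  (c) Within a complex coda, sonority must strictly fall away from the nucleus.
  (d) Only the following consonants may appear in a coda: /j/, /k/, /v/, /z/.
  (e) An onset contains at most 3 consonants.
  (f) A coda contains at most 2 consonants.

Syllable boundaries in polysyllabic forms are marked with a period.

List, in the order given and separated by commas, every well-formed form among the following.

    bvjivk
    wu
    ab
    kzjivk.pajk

bvjivk — σ1 onset /bvj/ (1→2→5 rises), coda /vk/ (2→1 falls) ok → well-formed
wu — σ1 onset /w/, coda /∅/ ok → well-formed
ab — violates constraint (d): syllable 1 coda contains /b/, which is not a licensed coda consonant → ill-formed
kzjivk.pajk — σ1 onset /kzj/ (1→2→5 rises), coda /vk/ (2→1 falls) ok; σ2 onset /p/, coda /jk/ (5→1 falls) ok → well-formed

bvjivk, wu, kzjivk.pajk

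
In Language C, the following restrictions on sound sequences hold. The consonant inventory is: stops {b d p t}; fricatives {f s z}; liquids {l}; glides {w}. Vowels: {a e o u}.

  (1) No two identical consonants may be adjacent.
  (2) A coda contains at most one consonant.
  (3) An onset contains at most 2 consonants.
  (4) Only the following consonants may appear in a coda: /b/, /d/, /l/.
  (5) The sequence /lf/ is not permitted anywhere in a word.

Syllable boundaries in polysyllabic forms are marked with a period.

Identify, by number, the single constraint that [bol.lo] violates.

[bol.lo]: adjacent identical consonants /ll/.
This is a violation of constraint 1: "No two identical consonants may be adjacent."
The remaining constraints (2, 3, 4, 5) are satisfied.

1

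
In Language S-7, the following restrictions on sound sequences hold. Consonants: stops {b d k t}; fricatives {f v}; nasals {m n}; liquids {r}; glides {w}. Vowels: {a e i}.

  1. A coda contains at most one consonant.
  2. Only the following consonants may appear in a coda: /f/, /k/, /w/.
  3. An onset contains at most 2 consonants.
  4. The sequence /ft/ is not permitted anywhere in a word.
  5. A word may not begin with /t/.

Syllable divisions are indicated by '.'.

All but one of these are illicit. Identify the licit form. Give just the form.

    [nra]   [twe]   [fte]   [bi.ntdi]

[nra]

[nra] — σ1 onset /nr/ (2C), coda /∅/ ok → licit
[twe] — violates constraint 5: word begins with /t/ → illicit
[fte] — violates constraint 4: contains banned sequence /ft/ → illicit
[bi.ntdi] — violates constraint 3: syllable 2 onset /ntd/ has 3 consonants (> 2) → illicit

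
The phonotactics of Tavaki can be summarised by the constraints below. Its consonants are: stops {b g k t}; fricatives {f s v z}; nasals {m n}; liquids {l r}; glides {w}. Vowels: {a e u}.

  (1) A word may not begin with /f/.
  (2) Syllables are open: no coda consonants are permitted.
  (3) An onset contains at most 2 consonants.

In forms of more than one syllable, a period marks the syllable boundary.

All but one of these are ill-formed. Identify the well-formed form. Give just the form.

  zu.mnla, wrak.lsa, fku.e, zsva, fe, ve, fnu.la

zu.mnla — violates constraint 3: syllable 2 onset /mnl/ has 3 consonants (> 2) → ill-formed
wrak.lsa — violates constraint 2: syllable 1 coda /k/ has 1 consonant (> 0) → ill-formed
fku.e — violates constraint 1: word begins with /f/ → ill-formed
zsva — violates constraint 3: syllable 1 onset /zsv/ has 3 consonants (> 2) → ill-formed
fe — violates constraint 1: word begins with /f/ → ill-formed
ve — σ1 onset /v/, coda /∅/ ok → well-formed
fnu.la — violates constraint 1: word begins with /f/ → ill-formed

ve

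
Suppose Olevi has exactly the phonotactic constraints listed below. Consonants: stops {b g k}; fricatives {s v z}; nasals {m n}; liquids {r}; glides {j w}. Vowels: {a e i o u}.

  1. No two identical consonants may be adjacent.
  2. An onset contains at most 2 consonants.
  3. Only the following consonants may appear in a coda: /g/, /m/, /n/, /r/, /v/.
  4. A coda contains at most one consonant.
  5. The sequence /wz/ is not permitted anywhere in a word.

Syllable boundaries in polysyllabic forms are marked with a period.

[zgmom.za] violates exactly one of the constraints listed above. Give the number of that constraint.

2

[zgmom.za]: syllable 1 onset /zgm/ has 3 consonants (> 2).
This is a violation of constraint 2: "An onset contains at most 2 consonants."
The remaining constraints (1, 3, 4, 5) are satisfied.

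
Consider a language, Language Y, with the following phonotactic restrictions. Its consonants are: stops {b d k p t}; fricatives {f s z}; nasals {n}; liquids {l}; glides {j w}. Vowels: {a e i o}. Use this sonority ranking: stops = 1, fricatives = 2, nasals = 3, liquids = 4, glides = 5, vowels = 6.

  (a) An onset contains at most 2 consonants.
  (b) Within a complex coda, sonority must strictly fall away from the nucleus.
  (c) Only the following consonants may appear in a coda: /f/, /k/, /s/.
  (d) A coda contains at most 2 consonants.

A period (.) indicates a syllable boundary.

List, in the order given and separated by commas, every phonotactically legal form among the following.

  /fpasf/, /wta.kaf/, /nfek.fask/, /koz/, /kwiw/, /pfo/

/wta.kaf/, /nfek.fask/, /pfo/

/fpasf/ — violates constraint (b): syllable 1 coda /sf/: /s/ (fricative, 2) → /f/ (fricative, 2) does not fall → phonotactically illegal
/wta.kaf/ — σ1 onset /wt/ (2C), coda /∅/ ok; σ2 onset /k/, coda /f/ ok → phonotactically legal
/nfek.fask/ — σ1 onset /nf/ (2C), coda /k/ ok; σ2 onset /f/, coda /sk/ (2→1 falls) ok → phonotactically legal
/koz/ — violates constraint (c): syllable 1 coda contains /z/, which is not a licensed coda consonant → phonotactically illegal
/kwiw/ — violates constraint (c): syllable 1 coda contains /w/, which is not a licensed coda consonant → phonotactically illegal
/pfo/ — σ1 onset /pf/ (2C), coda /∅/ ok → phonotactically legal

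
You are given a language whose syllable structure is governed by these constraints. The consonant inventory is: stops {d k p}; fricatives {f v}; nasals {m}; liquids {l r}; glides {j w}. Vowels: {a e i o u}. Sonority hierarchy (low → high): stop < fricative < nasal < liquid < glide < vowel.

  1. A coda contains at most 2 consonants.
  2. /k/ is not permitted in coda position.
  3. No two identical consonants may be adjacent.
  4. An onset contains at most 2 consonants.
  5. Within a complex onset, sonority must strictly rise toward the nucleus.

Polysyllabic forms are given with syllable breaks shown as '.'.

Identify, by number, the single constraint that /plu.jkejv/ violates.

/plu.jkejv/: syllable 2 onset /jk/: /j/ (glide, 5) → /k/ (stop, 1) does not rise.
This is a violation of constraint 5: "Within a complex onset, sonority must strictly rise toward the nucleus."
The remaining constraints (1, 2, 3, 4) are satisfied.

5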